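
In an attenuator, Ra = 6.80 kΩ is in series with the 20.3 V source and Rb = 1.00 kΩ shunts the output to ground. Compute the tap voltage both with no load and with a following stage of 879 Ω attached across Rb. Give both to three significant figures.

Open-circuit: V = 20.3 × 1000/(6800 + 1000) = 2.60 V.
With the load, Rb becomes Rb‖R_L = 467.8 Ω, so V = 20.3 × 467.8/7268 = 1.31 V.

Unloaded: 2.60 V; loaded: 1.31 V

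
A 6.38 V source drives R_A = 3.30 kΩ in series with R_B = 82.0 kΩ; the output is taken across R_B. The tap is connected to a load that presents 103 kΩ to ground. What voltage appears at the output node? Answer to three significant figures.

The load sits in parallel with R_B: R_B‖R_L = (82.0 × 103) / (82.0 + 103) = 45.65 kΩ.
V_out = 6.38 × 45.65 / (3.30 + 45.65) = 6.38 × 45.65/48.95 = 5.95 V.
(Unloaded it would have been 6.13 V.)

V_out ≈ 5.95 V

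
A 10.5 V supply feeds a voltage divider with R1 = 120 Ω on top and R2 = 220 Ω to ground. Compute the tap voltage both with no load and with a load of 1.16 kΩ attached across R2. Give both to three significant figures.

Unloaded: 6.79 V; loaded: 6.37 V

Open-circuit: V = 10.5 × 220/(120 + 220) = 6.79 V.
With the load, R2 becomes R2‖R_L = 184.9 Ω, so V = 10.5 × 184.9/304.9 = 6.37 V.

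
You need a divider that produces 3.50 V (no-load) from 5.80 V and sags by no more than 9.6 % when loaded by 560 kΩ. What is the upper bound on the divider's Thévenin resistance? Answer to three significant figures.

Loading drop = R_th/(R_th + R_L) ≤ 0.0960, so R_th ≤ R_L · ε/(1−ε) = 560 kΩ × 0.0960/0.9040 = 59.5 kΩ.
(Any R1, R2 with R2/(R1+R2) = 0.603 and R1‖R2 ≤ 59.5 kΩ will meet the spec.)

R_th ≤ 59.5 kΩ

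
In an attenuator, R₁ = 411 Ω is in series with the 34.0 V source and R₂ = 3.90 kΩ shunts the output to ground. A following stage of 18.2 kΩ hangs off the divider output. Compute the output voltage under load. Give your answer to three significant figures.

The load sits in parallel with R₂: R₂‖R_L = (3900 × 18200) / (3900 + 18200) = 3212 Ω.
V_out = 34.0 × 3212 / (411 + 3212) = 34.0 × 3212/3623 = 30.1 V.

V_out ≈ 30.1 V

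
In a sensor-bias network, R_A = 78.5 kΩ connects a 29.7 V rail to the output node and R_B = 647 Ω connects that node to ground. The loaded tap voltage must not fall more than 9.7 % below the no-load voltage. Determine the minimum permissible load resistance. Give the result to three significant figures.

Output resistance R_th = R_A‖R_B = (78500 × 647)/79150 = 641.7 Ω.
The fractional drop is R_th/(R_th + R_L); requiring this ≤ 0.0970 gives R_L ≥ R_th(1/0.0970 − 1) = 641.7 × 9.309 = 5.97 kΩ.

R_L(min) ≈ 5.97 kΩ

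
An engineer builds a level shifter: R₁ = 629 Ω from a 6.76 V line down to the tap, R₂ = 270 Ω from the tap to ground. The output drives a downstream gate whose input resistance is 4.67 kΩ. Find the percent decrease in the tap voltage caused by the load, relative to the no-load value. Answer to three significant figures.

The divider's output (Thévenin) resistance is R₁‖R₂ = 188.9 Ω.
Fractional drop under load = R_th/(R_th + R_L) = 188.9 / (188.9 + 4670) = 0.03888.
So the output falls by 3.89 %.

3.89 %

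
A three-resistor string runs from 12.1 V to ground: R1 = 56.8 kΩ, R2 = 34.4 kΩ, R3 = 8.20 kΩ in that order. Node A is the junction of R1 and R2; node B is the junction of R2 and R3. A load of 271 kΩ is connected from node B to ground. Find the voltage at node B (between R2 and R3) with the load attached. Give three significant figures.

At node B, R3 is in parallel with the load: R3‖R_L = 7.959 kΩ.
Below node A the resistance is R2 + (R3‖R_L) = 42.36 kΩ, so V_A = 12.1 × 42.36/99.16 = 5.169 V.
Then V_B = V_A × (R3‖R_L)/(R2 + R3‖R_L) = 5.169 × 7.959/42.36 = 0.971 V.

V ≈ 0.971 V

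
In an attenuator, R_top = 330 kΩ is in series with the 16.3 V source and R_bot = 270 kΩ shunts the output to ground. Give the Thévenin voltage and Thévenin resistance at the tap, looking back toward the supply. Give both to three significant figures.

V_th = 7.33 V, R_th = 148 kΩ

V_th is the open-circuit tap voltage: 16.3 × 270/(330 + 270) = 7.33 V.
With the supply zeroed, R_top and R_bot appear in parallel from the tap: R_th = R_top‖R_bot = (330 × 270)/600.0 = 148 kΩ.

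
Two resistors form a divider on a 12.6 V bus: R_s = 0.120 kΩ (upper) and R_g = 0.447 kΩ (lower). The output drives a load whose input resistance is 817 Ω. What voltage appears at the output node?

The load sits in parallel with R_g: R_g‖R_L = (447 × 817) / (447 + 817) = 288.9 Ω.
V_out = 12.6 × 288.9 / (120 + 288.9) = 12.6 × 288.9/408.9 = 8.90 V.
(Unloaded it would have been 9.93 V.)

V_out ≈ 8.90 V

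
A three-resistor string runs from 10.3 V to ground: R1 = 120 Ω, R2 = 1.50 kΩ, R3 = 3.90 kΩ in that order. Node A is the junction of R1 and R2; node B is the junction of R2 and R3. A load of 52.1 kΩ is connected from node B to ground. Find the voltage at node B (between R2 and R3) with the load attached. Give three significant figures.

V ≈ 7.12 V

At node B, R3 is in parallel with the load: R3‖R_L = 3628 Ω.
Below node A the resistance is R2 + (R3‖R_L) = 5128 Ω, so V_A = 10.3 × 5128/5248 = 10.06 V.
Then V_B = V_A × (R3‖R_L)/(R2 + R3‖R_L) = 10.06 × 3628/5128 = 7.12 V.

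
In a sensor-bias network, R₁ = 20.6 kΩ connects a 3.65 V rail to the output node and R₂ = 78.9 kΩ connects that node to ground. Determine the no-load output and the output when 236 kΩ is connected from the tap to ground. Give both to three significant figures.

Unloaded: 2.89 V; loaded: 2.71 V

Open-circuit: V = 3.65 × 78.9/(20.6 + 78.9) = 2.89 V.
With the load, R₂ becomes R₂‖R_L = 59.13 kΩ, so V = 3.65 × 59.13/79.73 = 2.71 V.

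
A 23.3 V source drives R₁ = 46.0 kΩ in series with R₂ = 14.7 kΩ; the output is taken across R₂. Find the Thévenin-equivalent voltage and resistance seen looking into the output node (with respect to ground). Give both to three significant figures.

V_th is the open-circuit tap voltage: 23.3 × 14.7/(46.0 + 14.7) = 5.64 V.
With the supply zeroed, R₁ and R₂ appear in parallel from the tap: R_th = R₁‖R₂ = (46.0 × 14.7)/60.70 = 11.1 kΩ.

V_th = 5.64 V, R_th = 11.1 kΩ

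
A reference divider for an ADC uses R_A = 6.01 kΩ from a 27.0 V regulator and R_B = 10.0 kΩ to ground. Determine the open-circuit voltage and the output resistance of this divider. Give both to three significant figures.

V_th is the open-circuit tap voltage: 27.0 × 10.0/(6.01 + 10.0) = 16.9 V.
With the supply zeroed, R_A and R_B appear in parallel from the tap: R_th = R_A‖R_B = (6.01 × 10.0)/16.01 = 3.75 kΩ.

V_th = 16.9 V, R_th = 3.75 kΩ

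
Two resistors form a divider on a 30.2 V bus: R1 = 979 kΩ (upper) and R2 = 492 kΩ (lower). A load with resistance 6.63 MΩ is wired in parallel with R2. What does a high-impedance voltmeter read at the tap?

V_out ≈ 9.63 V

The load sits in parallel with R2: R2‖R_L = (492 × 6630) / (492 + 6630) = 458.0 kΩ.
V_out = 30.2 × 458.0 / (979 + 458.0) = 30.2 × 458.0/1437 = 9.63 V.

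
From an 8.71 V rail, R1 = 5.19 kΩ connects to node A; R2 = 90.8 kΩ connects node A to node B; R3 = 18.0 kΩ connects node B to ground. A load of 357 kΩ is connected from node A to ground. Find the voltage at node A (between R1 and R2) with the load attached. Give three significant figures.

Below node A the series string R2+R3 = 108.8 kΩ sits in parallel with the 357 kΩ load: 83.39 kΩ.
V_A = 8.71 × 83.39/(5.19 + 83.39) = 8.20 V.

V ≈ 8.20 V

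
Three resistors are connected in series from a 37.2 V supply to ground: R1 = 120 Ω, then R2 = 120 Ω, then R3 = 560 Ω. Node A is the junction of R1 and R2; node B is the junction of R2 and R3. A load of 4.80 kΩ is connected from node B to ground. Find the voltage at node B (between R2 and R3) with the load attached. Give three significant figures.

At node B, R3 is in parallel with the load: R3‖R_L = 501.5 Ω.
Below node A the resistance is R2 + (R3‖R_L) = 621.5 Ω, so V_A = 37.2 × 621.5/741.5 = 31.18 V.
Then V_B = V_A × (R3‖R_L)/(R2 + R3‖R_L) = 31.18 × 501.5/621.5 = 25.2 V.

V ≈ 25.2 V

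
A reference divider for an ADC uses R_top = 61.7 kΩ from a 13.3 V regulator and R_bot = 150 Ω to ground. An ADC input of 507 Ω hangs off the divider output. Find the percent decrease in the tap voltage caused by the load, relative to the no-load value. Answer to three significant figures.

Unloaded V = 13.3 × 150/61850 = 0.03226 V.
Loaded: R_bot‖R_L = 115.8 Ω, giving V = 13.3 × 115.8/61820 = 0.02490 V.
Drop = (0.03226 − 0.02490) / 0.03226 = 22.8 %.

22.8 %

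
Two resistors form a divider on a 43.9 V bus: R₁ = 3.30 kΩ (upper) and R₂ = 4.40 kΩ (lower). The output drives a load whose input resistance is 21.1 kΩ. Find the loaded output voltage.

V_out ≈ 23.0 V

The load sits in parallel with R₂: R₂‖R_L = (4.40 × 21.1) / (4.40 + 21.1) = 3.641 kΩ.
V_out = 43.9 × 3.641 / (3.30 + 3.641) = 43.9 × 3.641/6.941 = 23.0 V.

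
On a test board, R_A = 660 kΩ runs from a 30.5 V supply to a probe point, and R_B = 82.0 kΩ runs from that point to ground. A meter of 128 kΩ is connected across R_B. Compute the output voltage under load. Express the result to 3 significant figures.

V_out ≈ 2.15 V

The load sits in parallel with R_B: R_B‖R_L = (82.0 × 128) / (82.0 + 128) = 49.98 kΩ.
V_out = 30.5 × 49.98 / (660 + 49.98) = 30.5 × 49.98/710.0 = 2.15 V.
(Unloaded it would have been 3.37 V.)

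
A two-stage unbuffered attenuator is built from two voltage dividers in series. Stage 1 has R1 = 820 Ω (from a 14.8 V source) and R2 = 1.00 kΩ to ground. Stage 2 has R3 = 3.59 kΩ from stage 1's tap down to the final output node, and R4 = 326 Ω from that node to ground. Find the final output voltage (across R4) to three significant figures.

Stage 2 presents R3+R4 = 3916 Ω as a load on stage 1's tap.
Stage 1's lower leg becomes R2‖(R3+R4) = 796.6 Ω, so V_mid = 14.8 × 796.6/1617 = 7.293 V.
Stage 2 is itself unloaded: V_out = V_mid × R4/(R3+R4) = 7.293 × 326/3916 = 0.607 V.

V_out ≈ 0.607 V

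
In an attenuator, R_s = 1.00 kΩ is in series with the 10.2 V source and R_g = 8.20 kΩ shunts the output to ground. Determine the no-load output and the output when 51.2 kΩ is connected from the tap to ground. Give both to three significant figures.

Open-circuit: V = 10.2 × 8.20/(1.00 + 8.20) = 9.09 V.
With the load, R_g becomes R_g‖R_L = 7.068 kΩ, so V = 10.2 × 7.068/8.068 = 8.94 V.

Unloaded: 9.09 V; loaded: 8.94 V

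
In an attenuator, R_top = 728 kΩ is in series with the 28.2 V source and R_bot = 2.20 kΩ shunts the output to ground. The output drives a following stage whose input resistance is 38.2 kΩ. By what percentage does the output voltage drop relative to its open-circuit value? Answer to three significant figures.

5.43 %

The divider's output (Thévenin) resistance is R_top‖R_bot = 2.193 kΩ.
Fractional drop under load = R_th/(R_th + R_L) = 2.193 / (2.193 + 38.2) = 0.05430.
So the output falls by 5.43 %.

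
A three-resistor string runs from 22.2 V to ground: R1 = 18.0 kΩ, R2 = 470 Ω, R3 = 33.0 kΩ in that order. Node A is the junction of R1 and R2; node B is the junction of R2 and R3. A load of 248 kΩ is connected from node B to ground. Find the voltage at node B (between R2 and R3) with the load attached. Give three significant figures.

V ≈ 13.6 V

At node B, R3 is in parallel with the load: R3‖R_L = 29120 Ω.
Below node A the resistance is R2 + (R3‖R_L) = 29590 Ω, so V_A = 22.2 × 29590/47590 = 13.80 V.
Then V_B = V_A × (R3‖R_L)/(R2 + R3‖R_L) = 13.80 × 29120/29590 = 13.6 V.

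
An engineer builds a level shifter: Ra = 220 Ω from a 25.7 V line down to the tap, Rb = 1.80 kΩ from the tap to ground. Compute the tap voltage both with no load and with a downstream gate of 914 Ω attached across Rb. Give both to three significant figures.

Open-circuit: V = 25.7 × 1800/(220 + 1800) = 22.9 V.
With the load, Rb becomes Rb‖R_L = 606.2 Ω, so V = 25.7 × 606.2/826.2 = 18.9 V.

Unloaded: 22.9 V; loaded: 18.9 V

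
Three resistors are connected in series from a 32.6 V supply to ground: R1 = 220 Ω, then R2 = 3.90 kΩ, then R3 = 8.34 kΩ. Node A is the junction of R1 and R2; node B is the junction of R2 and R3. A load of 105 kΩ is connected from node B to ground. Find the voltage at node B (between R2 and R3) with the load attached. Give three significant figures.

At node B, R3 is in parallel with the load: R3‖R_L = 7726 Ω.
Below node A the resistance is R2 + (R3‖R_L) = 11630 Ω, so V_A = 32.6 × 11630/11850 = 31.99 V.
Then V_B = V_A × (R3‖R_L)/(R2 + R3‖R_L) = 31.99 × 7726/11630 = 21.3 V.

V ≈ 21.3 V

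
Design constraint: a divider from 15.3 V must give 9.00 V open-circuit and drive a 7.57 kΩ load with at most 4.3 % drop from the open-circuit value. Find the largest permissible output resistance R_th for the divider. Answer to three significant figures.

Loading drop = R_th/(R_th + R_L) ≤ 0.0430, so R_th ≤ R_L · ε/(1−ε) = 7.57 kΩ × 0.0430/0.9570 = 340 Ω.
(Any R1, R2 with R2/(R1+R2) = 0.588 and R1‖R2 ≤ 340 Ω will meet the spec.)

R_th ≤ 340 Ω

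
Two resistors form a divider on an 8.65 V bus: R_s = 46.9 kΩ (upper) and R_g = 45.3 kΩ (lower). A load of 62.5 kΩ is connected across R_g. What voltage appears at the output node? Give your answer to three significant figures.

The load sits in parallel with R_g: R_g‖R_L = (45.3 × 62.5) / (45.3 + 62.5) = 26.26 kΩ.
V_out = 8.65 × 26.26 / (46.9 + 26.26) = 8.65 × 26.26/73.16 = 3.11 V.

V_out ≈ 3.11 V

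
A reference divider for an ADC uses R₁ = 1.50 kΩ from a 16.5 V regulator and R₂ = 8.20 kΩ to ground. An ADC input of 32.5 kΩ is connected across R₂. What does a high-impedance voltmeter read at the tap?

The load sits in parallel with R₂: R₂‖R_L = (8.20 × 32.5) / (8.20 + 32.5) = 6.548 kΩ.
V_out = 16.5 × 6.548 / (1.50 + 6.548) = 16.5 × 6.548/8.048 = 13.4 V.

V_out ≈ 13.4 V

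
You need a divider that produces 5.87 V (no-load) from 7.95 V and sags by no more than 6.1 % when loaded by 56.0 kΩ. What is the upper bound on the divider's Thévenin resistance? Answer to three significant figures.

R_th ≤ 3.64 kΩ

Loading drop = R_th/(R_th + R_L) ≤ 0.0610, so R_th ≤ R_L · ε/(1−ε) = 56.0 kΩ × 0.0610/0.9390 = 3.64 kΩ.
(Any R1, R2 with R2/(R1+R2) = 0.738 and R1‖R2 ≤ 3.64 kΩ will meet the spec.)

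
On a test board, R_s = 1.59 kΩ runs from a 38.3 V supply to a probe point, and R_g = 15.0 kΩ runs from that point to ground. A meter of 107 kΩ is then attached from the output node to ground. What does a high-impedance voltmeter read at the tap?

V_out ≈ 34.2 V

The load sits in parallel with R_g: R_g‖R_L = (15.0 × 107) / (15.0 + 107) = 13.16 kΩ.
V_out = 38.3 × 13.16 / (1.59 + 13.16) = 38.3 × 13.16/14.75 = 34.2 V.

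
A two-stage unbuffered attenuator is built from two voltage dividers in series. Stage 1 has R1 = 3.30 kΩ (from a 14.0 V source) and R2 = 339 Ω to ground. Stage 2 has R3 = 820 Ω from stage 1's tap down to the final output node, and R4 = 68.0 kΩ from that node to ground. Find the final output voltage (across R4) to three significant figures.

V_out ≈ 1.28 V

Stage 2 presents R3+R4 = 68820 Ω as a load on stage 1's tap.
Stage 1's lower leg becomes R2‖(R3+R4) = 337.3 Ω, so V_mid = 14.0 × 337.3/3637 = 1.298 V.
Stage 2 is itself unloaded: V_out = V_mid × R4/(R3+R4) = 1.298 × 68000/68820 = 1.28 V.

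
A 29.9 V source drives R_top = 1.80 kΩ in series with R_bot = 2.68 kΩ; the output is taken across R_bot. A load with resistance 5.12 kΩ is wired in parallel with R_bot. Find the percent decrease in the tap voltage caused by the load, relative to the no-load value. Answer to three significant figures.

Unloaded V = 29.9 × 2.68/4.480 = 17.89 V.
Loaded: R_bot‖R_L = 1.759 kΩ, giving V = 29.9 × 1.759/3.559 = 14.78 V.
Drop = (17.89 − 14.78) / 17.89 = 17.4 %.

17.4 %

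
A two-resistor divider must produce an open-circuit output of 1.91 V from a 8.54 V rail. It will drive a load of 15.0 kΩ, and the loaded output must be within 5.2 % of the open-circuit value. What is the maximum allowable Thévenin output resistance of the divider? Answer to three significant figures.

R_th ≤ 823 Ω

Loading drop = R_th/(R_th + R_L) ≤ 0.0520, so R_th ≤ R_L · ε/(1−ε) = 15.0 kΩ × 0.0520/0.9480 = 823 Ω.
(Any R1, R2 with R2/(R1+R2) = 0.224 and R1‖R2 ≤ 823 Ω will meet the spec.)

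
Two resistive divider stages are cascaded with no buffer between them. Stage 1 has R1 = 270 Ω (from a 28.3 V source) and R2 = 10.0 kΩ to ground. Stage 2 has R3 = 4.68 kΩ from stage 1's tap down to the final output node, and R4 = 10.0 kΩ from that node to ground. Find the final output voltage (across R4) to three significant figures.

Stage 2 presents R3+R4 = 14680 Ω as a load on stage 1's tap.
Stage 1's lower leg becomes R2‖(R3+R4) = 5948 Ω, so V_mid = 28.3 × 5948/6218 = 27.07 V.
Stage 2 is itself unloaded: V_out = V_mid × R4/(R3+R4) = 27.07 × 10000/14680 = 18.4 V.

V_out ≈ 18.4 V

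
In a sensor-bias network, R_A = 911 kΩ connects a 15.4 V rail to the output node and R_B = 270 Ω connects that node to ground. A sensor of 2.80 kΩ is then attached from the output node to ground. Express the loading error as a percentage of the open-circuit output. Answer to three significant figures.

8.79 %

Unloaded V = 15.4 × 270/911300 = 0.0045629 V.
Loaded: R_B‖R_L = 246.3 Ω, giving V = 15.4 × 246.3/911200 = 0.0041617 V.
Drop = (0.0045629 − 0.0041617) / 0.0045629 = 8.79 %.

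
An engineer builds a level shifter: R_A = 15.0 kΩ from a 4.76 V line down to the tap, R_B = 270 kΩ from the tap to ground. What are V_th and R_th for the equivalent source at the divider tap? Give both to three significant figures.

V_th is the open-circuit tap voltage: 4.76 × 270/(15.0 + 270) = 4.51 V.
With the supply zeroed, R_A and R_B appear in parallel from the tap: R_th = R_A‖R_B = (15.0 × 270)/285.0 = 14.2 kΩ.

V_th = 4.51 V, R_th = 14.2 kΩ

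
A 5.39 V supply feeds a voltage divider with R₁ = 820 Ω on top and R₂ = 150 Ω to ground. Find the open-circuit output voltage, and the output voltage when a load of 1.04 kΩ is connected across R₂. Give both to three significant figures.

Unloaded: 0.834 V; loaded: 0.743 V

Open-circuit: V = 5.39 × 150/(820 + 150) = 0.834 V.
With the load, R₂ becomes R₂‖R_L = 131.1 Ω, so V = 5.39 × 131.1/951.1 = 0.743 V.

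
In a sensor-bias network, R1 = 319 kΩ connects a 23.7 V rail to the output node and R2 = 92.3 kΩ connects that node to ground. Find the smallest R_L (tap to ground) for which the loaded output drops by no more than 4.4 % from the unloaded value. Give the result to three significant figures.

Output resistance R_th = R1‖R2 = (319 × 92.3)/411.3 = 71.59 kΩ.
The fractional drop is R_th/(R_th + R_L); requiring this ≤ 0.0440 gives R_L ≥ R_th(1/0.0440 − 1) = 71.59 × 21.73 = 1.56 MΩ.

R_L(min) ≈ 1.56 MΩ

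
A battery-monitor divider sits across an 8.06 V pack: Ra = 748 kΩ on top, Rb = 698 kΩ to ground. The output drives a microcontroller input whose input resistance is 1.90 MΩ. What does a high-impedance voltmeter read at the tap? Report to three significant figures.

V_out ≈ 3.27 V

The load sits in parallel with Rb: Rb‖R_L = (698 × 1900) / (698 + 1900) = 510.5 kΩ.
V_out = 8.06 × 510.5 / (748 + 510.5) = 8.06 × 510.5/1258 = 3.27 V.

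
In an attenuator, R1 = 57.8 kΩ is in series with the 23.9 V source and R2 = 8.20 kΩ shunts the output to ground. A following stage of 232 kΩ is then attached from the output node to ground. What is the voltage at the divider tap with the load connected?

The load sits in parallel with R2: R2‖R_L = (8.20 × 232) / (8.20 + 232) = 7.920 kΩ.
V_out = 23.9 × 7.920 / (57.8 + 7.920) = 23.9 × 7.920/65.72 = 2.88 V.
(Unloaded it would have been 2.97 V.)

V_out ≈ 2.88 V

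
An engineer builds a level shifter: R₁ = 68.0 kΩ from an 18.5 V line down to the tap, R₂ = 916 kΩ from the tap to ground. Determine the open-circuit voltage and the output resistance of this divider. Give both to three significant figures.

V_th = 17.2 V, R_th = 63.3 kΩ

V_th is the open-circuit tap voltage: 18.5 × 916/(68.0 + 916) = 17.2 V.
With the supply zeroed, R₁ and R₂ appear in parallel from the tap: R_th = R₁‖R₂ = (68.0 × 916)/984.0 = 63.3 kΩ.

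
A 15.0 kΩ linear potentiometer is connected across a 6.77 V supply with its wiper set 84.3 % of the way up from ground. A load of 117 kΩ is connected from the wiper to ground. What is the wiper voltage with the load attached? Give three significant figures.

The wiper splits the pot into (1−α)R = 2.355 kΩ above and αR = 12.64 kΩ below.
Lower section ‖ load = 11.41 kΩ.
V_wiper = 6.77 × 11.41/(2.355 + 11.41) = 5.61 V.

V ≈ 5.61 V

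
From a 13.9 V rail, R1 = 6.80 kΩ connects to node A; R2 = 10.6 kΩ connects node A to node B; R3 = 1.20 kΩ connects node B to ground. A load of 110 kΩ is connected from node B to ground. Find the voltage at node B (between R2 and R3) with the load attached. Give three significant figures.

V ≈ 0.888 V

At node B, R3 is in parallel with the load: R3‖R_L = 1.187 kΩ.
Below node A the resistance is R2 + (R3‖R_L) = 11.79 kΩ, so V_A = 13.9 × 11.79/18.59 = 8.815 V.
Then V_B = V_A × (R3‖R_L)/(R2 + R3‖R_L) = 8.815 × 1.187/11.79 = 0.888 V.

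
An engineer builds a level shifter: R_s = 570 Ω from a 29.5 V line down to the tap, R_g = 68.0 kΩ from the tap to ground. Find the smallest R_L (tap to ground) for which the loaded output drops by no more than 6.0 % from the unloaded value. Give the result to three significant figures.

R_L(min) ≈ 8.86 kΩ

Output resistance R_th = R_s‖R_g = (570 × 68000)/68570 = 565.3 Ω.
The fractional drop is R_th/(R_th + R_L); requiring this ≤ 0.0600 gives R_L ≥ R_th(1/0.0600 − 1) = 565.3 × 15.67 = 8.86 kΩ.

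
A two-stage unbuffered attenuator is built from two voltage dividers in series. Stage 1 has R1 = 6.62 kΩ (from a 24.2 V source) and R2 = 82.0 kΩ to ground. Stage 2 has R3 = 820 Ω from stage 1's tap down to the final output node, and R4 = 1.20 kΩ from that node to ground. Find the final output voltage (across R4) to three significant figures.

Stage 2 presents R3+R4 = 2020 Ω as a load on stage 1's tap.
Stage 1's lower leg becomes R2‖(R3+R4) = 1971 Ω, so V_mid = 24.2 × 1971/8591 = 5.553 V.
Stage 2 is itself unloaded: V_out = V_mid × R4/(R3+R4) = 5.553 × 1200/2020 = 3.30 V.

V_out ≈ 3.30 V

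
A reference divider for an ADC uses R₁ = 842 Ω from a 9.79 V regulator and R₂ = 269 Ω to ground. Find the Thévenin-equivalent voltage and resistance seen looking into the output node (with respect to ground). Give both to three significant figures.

V_th is the open-circuit tap voltage: 9.79 × 269/(842 + 269) = 2.37 V.
With the supply zeroed, R₁ and R₂ appear in parallel from the tap: R_th = R₁‖R₂ = (842 × 269)/1111 = 204 Ω.

V_th = 2.37 V, R_th = 204 Ω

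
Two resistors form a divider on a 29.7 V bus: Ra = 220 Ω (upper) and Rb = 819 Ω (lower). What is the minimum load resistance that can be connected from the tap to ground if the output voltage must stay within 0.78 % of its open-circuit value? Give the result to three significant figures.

Output resistance R_th = Ra‖Rb = (220 × 819)/1039 = 173.4 Ω.
The fractional drop is R_th/(R_th + R_L); requiring this ≤ 0.00780 gives R_L ≥ R_th(1/0.00780 − 1) = 173.4 × 127.2 = 22.1 kΩ.

R_L(min) ≈ 22.1 kΩ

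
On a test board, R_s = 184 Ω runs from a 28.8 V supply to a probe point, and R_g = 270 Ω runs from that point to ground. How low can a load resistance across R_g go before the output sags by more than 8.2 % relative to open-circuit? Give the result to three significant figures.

Output resistance R_th = R_s‖R_g = (184 × 270)/454.0 = 109.4 Ω.
The fractional drop is R_th/(R_th + R_L); requiring this ≤ 0.0820 gives R_L ≥ R_th(1/0.0820 − 1) = 109.4 × 11.20 = 1.23 kΩ.

R_L(min) ≈ 1.23 kΩ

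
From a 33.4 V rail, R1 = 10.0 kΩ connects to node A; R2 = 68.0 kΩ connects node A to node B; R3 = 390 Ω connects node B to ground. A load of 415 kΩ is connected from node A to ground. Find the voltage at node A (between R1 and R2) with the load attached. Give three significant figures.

V ≈ 28.5 V

Below node A the series string R2+R3 = 68390 Ω sits in parallel with the 415000 Ω load: 58710 Ω.
V_A = 33.4 × 58710/(10000 + 58710) = 28.5 V.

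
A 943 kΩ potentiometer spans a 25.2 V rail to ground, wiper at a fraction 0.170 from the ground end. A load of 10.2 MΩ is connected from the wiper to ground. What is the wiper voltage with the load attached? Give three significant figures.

V ≈ 4.23 V

The wiper splits the pot into (1−α)R = 782.7 kΩ above and αR = 160.3 kΩ below.
Lower section ‖ load = 157.8 kΩ.
V_wiper = 25.2 × 157.8/(782.7 + 157.8) = 4.23 V.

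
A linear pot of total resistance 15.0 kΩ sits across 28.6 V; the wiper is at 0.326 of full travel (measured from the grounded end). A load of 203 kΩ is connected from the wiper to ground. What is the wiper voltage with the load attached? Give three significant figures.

The wiper splits the pot into (1−α)R = 10.11 kΩ above and αR = 4.890 kΩ below.
Lower section ‖ load = 4.775 kΩ.
V_wiper = 28.6 × 4.775/(10.11 + 4.775) = 9.17 V.

V ≈ 9.17 V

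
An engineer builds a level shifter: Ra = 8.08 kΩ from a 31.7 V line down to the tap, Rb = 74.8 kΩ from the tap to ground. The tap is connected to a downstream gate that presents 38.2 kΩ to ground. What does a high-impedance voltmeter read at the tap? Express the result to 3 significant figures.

V_out ≈ 24.0 V

The load sits in parallel with Rb: Rb‖R_L = (74.8 × 38.2) / (74.8 + 38.2) = 25.29 kΩ.
V_out = 31.7 × 25.29 / (8.08 + 25.29) = 31.7 × 25.29/33.37 = 24.0 V.
(Unloaded it would have been 28.6 V.)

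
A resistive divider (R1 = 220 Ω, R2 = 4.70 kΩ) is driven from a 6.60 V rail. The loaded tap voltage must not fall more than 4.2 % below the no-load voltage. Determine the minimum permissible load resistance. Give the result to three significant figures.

R_L(min) ≈ 4.79 kΩ

Output resistance R_th = R1‖R2 = (220 × 4700)/4920 = 210.2 Ω.
The fractional drop is R_th/(R_th + R_L); requiring this ≤ 0.0420 gives R_L ≥ R_th(1/0.0420 − 1) = 210.2 × 22.81 = 4.79 kΩ.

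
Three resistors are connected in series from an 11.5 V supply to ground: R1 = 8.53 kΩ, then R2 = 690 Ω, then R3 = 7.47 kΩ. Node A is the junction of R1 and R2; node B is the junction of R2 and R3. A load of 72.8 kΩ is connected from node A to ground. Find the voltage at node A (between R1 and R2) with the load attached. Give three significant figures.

V ≈ 5.32 V

Below node A the series string R2+R3 = 8160 Ω sits in parallel with the 72800 Ω load: 7338 Ω.
V_A = 11.5 × 7338/(8530 + 7338) = 5.32 V.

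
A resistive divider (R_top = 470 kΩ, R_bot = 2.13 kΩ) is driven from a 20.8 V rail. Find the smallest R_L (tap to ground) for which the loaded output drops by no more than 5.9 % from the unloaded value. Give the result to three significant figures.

R_L(min) ≈ 33.8 kΩ

Output resistance R_th = R_top‖R_bot = (470 × 2.13)/472.1 = 2.120 kΩ.
The fractional drop is R_th/(R_th + R_L); requiring this ≤ 0.0590 gives R_L ≥ R_th(1/0.0590 − 1) = 2.120 × 15.95 = 33.8 kΩ.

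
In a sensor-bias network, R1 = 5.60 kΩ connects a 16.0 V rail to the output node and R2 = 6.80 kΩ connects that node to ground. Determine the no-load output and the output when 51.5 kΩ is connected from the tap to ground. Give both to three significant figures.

Unloaded: 8.77 V; loaded: 8.28 V

Open-circuit: V = 16.0 × 6.80/(5.60 + 6.80) = 8.77 V.
With the load, R2 becomes R2‖R_L = 6.007 kΩ, so V = 16.0 × 6.007/11.61 = 8.28 V.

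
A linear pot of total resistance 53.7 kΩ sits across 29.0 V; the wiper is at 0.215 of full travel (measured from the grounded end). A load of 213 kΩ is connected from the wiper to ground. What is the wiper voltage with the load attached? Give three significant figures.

V ≈ 5.98 V

The wiper splits the pot into (1−α)R = 42.15 kΩ above and αR = 11.55 kΩ below.
Lower section ‖ load = 10.95 kΩ.
V_wiper = 29.0 × 10.95/(42.15 + 10.95) = 5.98 V.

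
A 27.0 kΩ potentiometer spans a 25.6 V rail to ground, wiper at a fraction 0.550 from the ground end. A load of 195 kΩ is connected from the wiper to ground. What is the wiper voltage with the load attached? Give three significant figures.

V ≈ 13.6 V

The wiper splits the pot into (1−α)R = 12.15 kΩ above and αR = 14.85 kΩ below.
Lower section ‖ load = 13.80 kΩ.
V_wiper = 25.6 × 13.80/(12.15 + 13.80) = 13.6 V.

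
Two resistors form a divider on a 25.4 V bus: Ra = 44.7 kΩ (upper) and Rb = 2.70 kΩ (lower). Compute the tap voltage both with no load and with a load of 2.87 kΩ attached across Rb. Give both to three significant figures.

Open-circuit: V = 25.4 × 2.70/(44.7 + 2.70) = 1.45 V.
With the load, Rb becomes Rb‖R_L = 1.391 kΩ, so V = 25.4 × 1.391/46.09 = 0.767 V.

Unloaded: 1.45 V; loaded: 0.767 V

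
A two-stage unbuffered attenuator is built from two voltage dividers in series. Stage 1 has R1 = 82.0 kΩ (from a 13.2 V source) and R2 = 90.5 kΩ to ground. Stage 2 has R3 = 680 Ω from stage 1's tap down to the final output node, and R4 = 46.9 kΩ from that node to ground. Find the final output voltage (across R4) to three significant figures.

Stage 2 presents R3+R4 = 47580 Ω as a load on stage 1's tap.
Stage 1's lower leg becomes R2‖(R3+R4) = 31180 Ω, so V_mid = 13.2 × 31180/113200 = 3.637 V.
Stage 2 is itself unloaded: V_out = V_mid × R4/(R3+R4) = 3.637 × 46900/47580 = 3.58 V.

V_out ≈ 3.58 V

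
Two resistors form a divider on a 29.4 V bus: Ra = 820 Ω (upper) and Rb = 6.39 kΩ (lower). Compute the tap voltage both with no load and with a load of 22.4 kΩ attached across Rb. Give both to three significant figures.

Open-circuit: V = 29.4 × 6390/(820 + 6390) = 26.1 V.
With the load, Rb becomes Rb‖R_L = 4972 Ω, so V = 29.4 × 4972/5792 = 25.2 V.

Unloaded: 26.1 V; loaded: 25.2 V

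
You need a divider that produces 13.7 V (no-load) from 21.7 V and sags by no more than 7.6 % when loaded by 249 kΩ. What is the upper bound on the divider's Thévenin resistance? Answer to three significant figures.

R_th ≤ 20.5 kΩ

Loading drop = R_th/(R_th + R_L) ≤ 0.0760, so R_th ≤ R_L · ε/(1−ε) = 249 kΩ × 0.0760/0.9240 = 20.5 kΩ.
(Any R1, R2 with R2/(R1+R2) = 0.631 and R1‖R2 ≤ 20.5 kΩ will meet the spec.)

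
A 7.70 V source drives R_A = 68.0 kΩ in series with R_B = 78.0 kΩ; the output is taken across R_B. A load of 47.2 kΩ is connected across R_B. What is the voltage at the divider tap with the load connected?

V_out ≈ 2.32 V

The load sits in parallel with R_B: R_B‖R_L = (78.0 × 47.2) / (78.0 + 47.2) = 29.41 kΩ.
V_out = 7.70 × 29.41 / (68.0 + 29.41) = 7.70 × 29.41/97.41 = 2.32 V.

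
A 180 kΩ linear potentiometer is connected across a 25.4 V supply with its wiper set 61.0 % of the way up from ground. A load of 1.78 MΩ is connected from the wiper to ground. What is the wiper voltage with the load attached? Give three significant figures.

V ≈ 15.1 V

The wiper splits the pot into (1−α)R = 70.20 kΩ above and αR = 109.8 kΩ below.
Lower section ‖ load = 103.4 kΩ.
V_wiper = 25.4 × 103.4/(70.20 + 103.4) = 15.1 V.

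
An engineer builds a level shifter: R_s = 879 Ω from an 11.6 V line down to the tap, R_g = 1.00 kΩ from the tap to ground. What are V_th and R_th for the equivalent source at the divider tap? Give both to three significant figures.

V_th is the open-circuit tap voltage: 11.6 × 1000/(879 + 1000) = 6.17 V.
With the supply zeroed, R_s and R_g appear in parallel from the tap: R_th = R_s‖R_g = (879 × 1000)/1879 = 468 Ω.

V_th = 6.17 V, R_th = 468 Ω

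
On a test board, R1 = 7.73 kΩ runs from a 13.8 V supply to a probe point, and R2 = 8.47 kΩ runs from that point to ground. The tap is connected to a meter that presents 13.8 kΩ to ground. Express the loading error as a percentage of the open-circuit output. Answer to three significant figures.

Unloaded V = 13.8 × 8.47/16.20 = 7.215 V.
Loaded: R2‖R_L = 5.249 kΩ, giving V = 13.8 × 5.249/12.98 = 5.581 V.
Drop = (7.215 − 5.581) / 7.215 = 22.7 %.

22.7 %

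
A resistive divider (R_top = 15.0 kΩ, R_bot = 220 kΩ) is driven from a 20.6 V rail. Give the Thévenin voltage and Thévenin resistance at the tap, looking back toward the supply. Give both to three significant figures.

V_th = 19.3 V, R_th = 14.0 kΩ

V_th is the open-circuit tap voltage: 20.6 × 220/(15.0 + 220) = 19.3 V.
With the supply zeroed, R_top and R_bot appear in parallel from the tap: R_th = R_top‖R_bot = (15.0 × 220)/235.0 = 14.0 kΩ.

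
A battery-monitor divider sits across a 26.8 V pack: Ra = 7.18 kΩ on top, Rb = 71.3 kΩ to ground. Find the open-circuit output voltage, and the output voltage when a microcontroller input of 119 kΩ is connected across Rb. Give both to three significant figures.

Unloaded: 24.3 V; loaded: 23.1 V

Open-circuit: V = 26.8 × 71.3/(7.18 + 71.3) = 24.3 V.
With the load, Rb becomes Rb‖R_L = 44.59 kΩ, so V = 26.8 × 44.59/51.77 = 23.1 V.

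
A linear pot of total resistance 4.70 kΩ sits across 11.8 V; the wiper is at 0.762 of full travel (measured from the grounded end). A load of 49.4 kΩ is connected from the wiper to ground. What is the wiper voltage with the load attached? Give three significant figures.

The wiper splits the pot into (1−α)R = 1.119 kΩ above and αR = 3.581 kΩ below.
Lower section ‖ load = 3.339 kΩ.
V_wiper = 11.8 × 3.339/(1.119 + 3.339) = 8.84 V.

V ≈ 8.84 V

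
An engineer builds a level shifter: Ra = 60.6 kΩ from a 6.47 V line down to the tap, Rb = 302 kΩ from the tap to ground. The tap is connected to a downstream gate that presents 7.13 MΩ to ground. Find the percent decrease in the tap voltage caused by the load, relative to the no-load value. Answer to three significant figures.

0.703 %

The divider's output (Thévenin) resistance is Ra‖Rb = 50.47 kΩ.
Fractional drop under load = R_th/(R_th + R_L) = 50.47 / (50.47 + 7130) = 0.007029.
So the output falls by 0.703 %.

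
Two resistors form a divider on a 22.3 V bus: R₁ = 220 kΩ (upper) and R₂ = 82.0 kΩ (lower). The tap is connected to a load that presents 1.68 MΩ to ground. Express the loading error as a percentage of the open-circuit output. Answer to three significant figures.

The divider's output (Thévenin) resistance is R₁‖R₂ = 59.74 kΩ.
Fractional drop under load = R_th/(R_th + R_L) = 59.74 / (59.74 + 1680) = 0.03434.
So the output falls by 3.43 %.

3.43 %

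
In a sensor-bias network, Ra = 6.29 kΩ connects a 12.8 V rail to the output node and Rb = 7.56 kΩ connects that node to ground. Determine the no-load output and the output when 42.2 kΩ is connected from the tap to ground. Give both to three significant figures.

Open-circuit: V = 12.8 × 7.56/(6.29 + 7.56) = 6.99 V.
With the load, Rb becomes Rb‖R_L = 6.411 kΩ, so V = 12.8 × 6.411/12.70 = 6.46 V.

Unloaded: 6.99 V; loaded: 6.46 V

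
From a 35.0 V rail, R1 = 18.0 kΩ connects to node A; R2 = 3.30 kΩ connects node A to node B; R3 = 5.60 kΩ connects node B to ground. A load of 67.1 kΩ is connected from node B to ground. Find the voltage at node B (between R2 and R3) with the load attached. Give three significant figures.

V ≈ 6.83 V

At node B, R3 is in parallel with the load: R3‖R_L = 5.169 kΩ.
Below node A the resistance is R2 + (R3‖R_L) = 8.469 kΩ, so V_A = 35.0 × 8.469/26.47 = 11.20 V.
Then V_B = V_A × (R3‖R_L)/(R2 + R3‖R_L) = 11.20 × 5.169/8.469 = 6.83 V.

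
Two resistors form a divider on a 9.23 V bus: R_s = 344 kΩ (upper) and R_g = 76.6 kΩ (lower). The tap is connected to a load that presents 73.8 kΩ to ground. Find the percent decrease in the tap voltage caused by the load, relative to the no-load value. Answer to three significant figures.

45.9 %

The divider's output (Thévenin) resistance is R_s‖R_g = 62.65 kΩ.
Fractional drop under load = R_th/(R_th + R_L) = 62.65 / (62.65 + 73.8) = 0.4591.
So the output falls by 45.9 %.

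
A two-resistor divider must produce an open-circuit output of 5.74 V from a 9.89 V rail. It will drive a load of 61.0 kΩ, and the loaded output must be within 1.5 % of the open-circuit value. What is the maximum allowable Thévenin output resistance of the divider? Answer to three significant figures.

Loading drop = R_th/(R_th + R_L) ≤ 0.0150, so R_th ≤ R_L · ε/(1−ε) = 61.0 kΩ × 0.0150/0.9850 = 929 Ω.
(Any R1, R2 with R2/(R1+R2) = 0.580 and R1‖R2 ≤ 929 Ω will meet the spec.)

R_th ≤ 929 Ω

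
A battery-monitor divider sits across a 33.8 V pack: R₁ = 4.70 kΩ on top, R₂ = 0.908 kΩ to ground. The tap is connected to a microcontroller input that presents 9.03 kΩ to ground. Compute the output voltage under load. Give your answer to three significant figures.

V_out ≈ 5.05 V

The load sits in parallel with R₂: R₂‖R_L = (908 × 9030) / (908 + 9030) = 825.0 Ω.
V_out = 33.8 × 825.0 / (4700 + 825.0) = 33.8 × 825.0/5525 = 5.05 V.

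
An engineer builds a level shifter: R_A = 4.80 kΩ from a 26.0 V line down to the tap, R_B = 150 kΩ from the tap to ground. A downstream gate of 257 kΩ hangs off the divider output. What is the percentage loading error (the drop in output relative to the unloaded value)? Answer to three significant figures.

The divider's output (Thévenin) resistance is R_A‖R_B = 4.651 kΩ.
Fractional drop under load = R_th/(R_th + R_L) = 4.651 / (4.651 + 257) = 0.01778.
So the output falls by 1.78 %.

1.78 %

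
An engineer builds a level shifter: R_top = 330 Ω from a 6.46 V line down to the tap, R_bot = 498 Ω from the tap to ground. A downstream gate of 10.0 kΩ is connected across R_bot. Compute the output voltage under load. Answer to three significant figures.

V_out ≈ 3.81 V

The load sits in parallel with R_bot: R_bot‖R_L = (498 × 10000) / (498 + 10000) = 474.4 Ω.
V_out = 6.46 × 474.4 / (330 + 474.4) = 6.46 × 474.4/804.4 = 3.81 V.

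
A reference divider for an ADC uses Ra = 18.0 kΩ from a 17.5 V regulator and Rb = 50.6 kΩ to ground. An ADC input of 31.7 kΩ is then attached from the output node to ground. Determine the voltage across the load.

The load sits in parallel with Rb: Rb‖R_L = (50.6 × 31.7) / (50.6 + 31.7) = 19.49 kΩ.
V_out = 17.5 × 19.49 / (18.0 + 19.49) = 17.5 × 19.49/37.49 = 9.10 V.
(Unloaded it would have been 12.9 V.)

V_out ≈ 9.10 V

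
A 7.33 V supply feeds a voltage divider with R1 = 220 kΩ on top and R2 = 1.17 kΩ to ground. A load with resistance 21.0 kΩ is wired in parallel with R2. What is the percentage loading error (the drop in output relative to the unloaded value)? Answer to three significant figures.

The divider's output (Thévenin) resistance is R1‖R2 = 1.164 kΩ.
Fractional drop under load = R_th/(R_th + R_L) = 1.164 / (1.164 + 21.0) = 0.05251.
So the output falls by 5.25 %.

5.25 %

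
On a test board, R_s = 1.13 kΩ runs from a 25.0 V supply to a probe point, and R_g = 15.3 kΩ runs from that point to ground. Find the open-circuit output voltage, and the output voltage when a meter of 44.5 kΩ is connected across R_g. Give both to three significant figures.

Open-circuit: V = 25.0 × 15.3/(1.13 + 15.3) = 23.3 V.
With the load, R_g becomes R_g‖R_L = 11.39 kΩ, so V = 25.0 × 11.39/12.52 = 22.7 V.

Unloaded: 23.3 V; loaded: 22.7 V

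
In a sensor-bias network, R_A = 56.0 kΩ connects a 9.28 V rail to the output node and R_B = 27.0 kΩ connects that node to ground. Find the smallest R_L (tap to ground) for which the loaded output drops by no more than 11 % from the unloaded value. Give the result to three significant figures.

R_L(min) ≈ 147 kΩ

Output resistance R_th = R_A‖R_B = (56.0 × 27.0)/83.00 = 18.22 kΩ.
The fractional drop is R_th/(R_th + R_L); requiring this ≤ 0.110 gives R_L ≥ R_th(1/0.110 − 1) = 18.22 × 8.091 = 147 kΩ.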